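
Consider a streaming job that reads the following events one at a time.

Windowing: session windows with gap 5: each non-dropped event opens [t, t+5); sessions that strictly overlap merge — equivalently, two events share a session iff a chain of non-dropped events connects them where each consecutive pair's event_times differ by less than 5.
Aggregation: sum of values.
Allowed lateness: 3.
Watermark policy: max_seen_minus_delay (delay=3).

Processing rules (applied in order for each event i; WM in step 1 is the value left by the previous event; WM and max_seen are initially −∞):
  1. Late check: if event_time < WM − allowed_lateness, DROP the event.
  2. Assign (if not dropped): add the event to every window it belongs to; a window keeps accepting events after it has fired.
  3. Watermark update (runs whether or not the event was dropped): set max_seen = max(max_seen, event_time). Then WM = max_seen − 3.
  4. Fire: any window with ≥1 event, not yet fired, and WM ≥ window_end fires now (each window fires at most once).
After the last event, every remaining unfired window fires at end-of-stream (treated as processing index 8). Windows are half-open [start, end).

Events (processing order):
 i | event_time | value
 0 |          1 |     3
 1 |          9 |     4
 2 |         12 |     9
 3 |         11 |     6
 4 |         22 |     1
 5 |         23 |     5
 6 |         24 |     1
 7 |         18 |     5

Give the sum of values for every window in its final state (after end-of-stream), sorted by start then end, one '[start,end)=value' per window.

[1,6)=3 [9,17)=19 [18,29)=12

i=0 t=1 v=3: → [1,6); WM=-2
i=1 t=9 v=4: → [9,14); WM=6
i=2 t=12 v=9: → [9,17); WM=9
i=3 t=11 v=6: → [9,17); WM=9
i=4 t=22 v=1: → [22,27); WM=19
i=5 t=23 v=5: → [22,28); WM=20
i=6 t=24 v=1: → [22,29); WM=21
i=7 t=18 v=5: → [18,29); WM=21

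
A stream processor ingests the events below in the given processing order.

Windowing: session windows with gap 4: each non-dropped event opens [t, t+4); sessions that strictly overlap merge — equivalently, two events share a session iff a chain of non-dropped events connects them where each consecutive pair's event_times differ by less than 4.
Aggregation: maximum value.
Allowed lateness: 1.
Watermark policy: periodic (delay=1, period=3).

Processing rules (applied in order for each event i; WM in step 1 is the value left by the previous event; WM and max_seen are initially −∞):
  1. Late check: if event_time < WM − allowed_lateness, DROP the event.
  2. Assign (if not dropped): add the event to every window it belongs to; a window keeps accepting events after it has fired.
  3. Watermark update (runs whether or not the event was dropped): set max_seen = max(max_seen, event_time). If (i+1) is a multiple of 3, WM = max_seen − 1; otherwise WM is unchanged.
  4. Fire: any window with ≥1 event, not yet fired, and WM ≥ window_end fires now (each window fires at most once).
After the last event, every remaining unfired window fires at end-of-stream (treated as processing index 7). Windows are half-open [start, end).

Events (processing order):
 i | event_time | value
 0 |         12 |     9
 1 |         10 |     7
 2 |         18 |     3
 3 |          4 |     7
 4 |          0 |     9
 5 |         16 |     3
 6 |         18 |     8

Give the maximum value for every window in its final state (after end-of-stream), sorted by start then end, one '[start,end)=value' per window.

[10,16)=9 [16,22)=8

i=0 t=12 v=9: → [12,16); WM=−∞
i=1 t=10 v=7: → [10,16); WM=−∞
i=2 t=18 v=3: → [18,22); WM=17
i=3 t=4 v=7: DROP (t<17-1); WM=17
i=4 t=0 v=9: DROP (t<17-1); WM=17
i=5 t=16 v=3: → [16,22); WM=17
i=6 t=18 v=8: → [16,22); WM=17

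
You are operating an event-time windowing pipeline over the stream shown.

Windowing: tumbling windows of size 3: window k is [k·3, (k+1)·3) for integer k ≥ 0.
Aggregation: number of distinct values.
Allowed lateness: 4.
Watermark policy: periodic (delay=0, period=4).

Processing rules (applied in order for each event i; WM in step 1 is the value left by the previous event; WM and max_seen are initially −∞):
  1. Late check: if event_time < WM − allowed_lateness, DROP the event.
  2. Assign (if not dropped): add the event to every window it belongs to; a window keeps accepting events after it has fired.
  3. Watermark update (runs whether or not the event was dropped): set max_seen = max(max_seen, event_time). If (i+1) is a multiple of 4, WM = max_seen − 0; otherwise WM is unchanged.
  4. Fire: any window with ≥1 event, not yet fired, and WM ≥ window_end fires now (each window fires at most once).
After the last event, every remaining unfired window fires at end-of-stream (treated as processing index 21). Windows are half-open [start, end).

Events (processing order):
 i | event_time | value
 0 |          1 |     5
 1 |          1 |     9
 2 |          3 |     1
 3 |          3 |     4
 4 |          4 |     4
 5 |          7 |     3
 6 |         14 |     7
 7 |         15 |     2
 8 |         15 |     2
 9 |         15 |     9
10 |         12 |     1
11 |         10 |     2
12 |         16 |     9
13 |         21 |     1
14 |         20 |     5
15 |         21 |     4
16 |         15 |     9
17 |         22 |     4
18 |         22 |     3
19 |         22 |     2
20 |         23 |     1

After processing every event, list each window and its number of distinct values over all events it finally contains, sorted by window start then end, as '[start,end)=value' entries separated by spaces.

i=0 t=1 v=5: → [0,3); WM=−∞
i=1 t=1 v=9: → [0,3); WM=−∞
i=2 t=3 v=1: → [3,6); WM=−∞
i=3 t=3 v=4: → [3,6); WM=3; [0,3) fires=2
i=4 t=4 v=4: → [3,6); WM=3
i=5 t=7 v=3: → [6,9); WM=3
i=6 t=14 v=7: → [12,15); WM=3
i=7 t=15 v=2: → [15,18); WM=15; [3,6) fires=2 [6,9) fires=1 [12,15) fires=1
i=8 t=15 v=2: → [15,18); WM=15
i=9 t=15 v=9: → [15,18); WM=15
i=10 t=12 v=1: → [12,15); WM=15
i=11 t=10 v=2: DROP (t<15-4); WM=15
i=12 t=16 v=9: → [15,18); WM=15
i=13 t=21 v=1: → [21,24); WM=15
i=14 t=20 v=5: → [18,21); WM=15
i=15 t=21 v=4: → [21,24); WM=21; [15,18) fires=2 [18,21) fires=1
i=16 t=15 v=9: DROP (t<21-4); WM=21
i=17 t=22 v=4: → [21,24); WM=21
i=18 t=22 v=3: → [21,24); WM=21
i=19 t=22 v=2: → [21,24); WM=22
i=20 t=23 v=1: → [21,24); WM=22

[0,3)=2 [3,6)=2 [6,9)=1 [12,15)=2 [15,18)=2 [18,21)=1 [21,24)=4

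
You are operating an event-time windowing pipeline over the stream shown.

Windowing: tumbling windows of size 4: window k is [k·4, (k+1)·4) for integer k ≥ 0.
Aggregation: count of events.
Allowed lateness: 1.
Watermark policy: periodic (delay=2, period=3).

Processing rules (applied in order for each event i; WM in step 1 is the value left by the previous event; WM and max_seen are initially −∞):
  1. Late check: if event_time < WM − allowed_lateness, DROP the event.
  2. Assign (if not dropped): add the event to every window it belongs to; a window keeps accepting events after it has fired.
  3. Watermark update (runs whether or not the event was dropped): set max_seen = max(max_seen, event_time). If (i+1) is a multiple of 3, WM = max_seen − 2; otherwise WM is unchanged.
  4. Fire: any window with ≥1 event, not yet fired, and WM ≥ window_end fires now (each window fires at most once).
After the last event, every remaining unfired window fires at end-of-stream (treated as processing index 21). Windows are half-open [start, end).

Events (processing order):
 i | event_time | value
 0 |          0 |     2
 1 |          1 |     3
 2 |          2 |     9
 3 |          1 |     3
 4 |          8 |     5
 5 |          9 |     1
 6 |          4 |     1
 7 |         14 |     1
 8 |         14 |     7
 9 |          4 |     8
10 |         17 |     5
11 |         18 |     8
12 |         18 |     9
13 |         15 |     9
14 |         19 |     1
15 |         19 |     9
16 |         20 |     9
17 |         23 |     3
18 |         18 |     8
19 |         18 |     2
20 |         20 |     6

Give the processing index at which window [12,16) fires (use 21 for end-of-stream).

i=0 t=0 v=2: → [0,4); WM=−∞
i=1 t=1 v=3: → [0,4); WM=−∞
i=2 t=2 v=9: → [0,4); WM=0
i=3 t=1 v=3: → [0,4); WM=0
i=4 t=8 v=5: → [8,12); WM=0
i=5 t=9 v=1: → [8,12); WM=7; [0,4) fires=4
i=6 t=4 v=1: DROP (t<7-1); WM=7
i=7 t=14 v=1: → [12,16); WM=7
i=8 t=14 v=7: → [12,16); WM=12; [8,12) fires=2
i=9 t=4 v=8: DROP (t<12-1); WM=12
i=10 t=17 v=5: → [16,20); WM=12
i=11 t=18 v=8: → [16,20); WM=16; [12,16) fires=2
i=12 t=18 v=9: → [16,20); WM=16
i=13 t=15 v=9: → [12,16); WM=16
i=14 t=19 v=1: → [16,20); WM=17
i=15 t=19 v=9: → [16,20); WM=17
i=16 t=20 v=9: → [20,24); WM=17
i=17 t=23 v=3: → [20,24); WM=21; [16,20) fires=5
i=18 t=18 v=8: DROP (t<21-1); WM=21
i=19 t=18 v=2: DROP (t<21-1); WM=21
i=20 t=20 v=6: → [20,24); WM=21

11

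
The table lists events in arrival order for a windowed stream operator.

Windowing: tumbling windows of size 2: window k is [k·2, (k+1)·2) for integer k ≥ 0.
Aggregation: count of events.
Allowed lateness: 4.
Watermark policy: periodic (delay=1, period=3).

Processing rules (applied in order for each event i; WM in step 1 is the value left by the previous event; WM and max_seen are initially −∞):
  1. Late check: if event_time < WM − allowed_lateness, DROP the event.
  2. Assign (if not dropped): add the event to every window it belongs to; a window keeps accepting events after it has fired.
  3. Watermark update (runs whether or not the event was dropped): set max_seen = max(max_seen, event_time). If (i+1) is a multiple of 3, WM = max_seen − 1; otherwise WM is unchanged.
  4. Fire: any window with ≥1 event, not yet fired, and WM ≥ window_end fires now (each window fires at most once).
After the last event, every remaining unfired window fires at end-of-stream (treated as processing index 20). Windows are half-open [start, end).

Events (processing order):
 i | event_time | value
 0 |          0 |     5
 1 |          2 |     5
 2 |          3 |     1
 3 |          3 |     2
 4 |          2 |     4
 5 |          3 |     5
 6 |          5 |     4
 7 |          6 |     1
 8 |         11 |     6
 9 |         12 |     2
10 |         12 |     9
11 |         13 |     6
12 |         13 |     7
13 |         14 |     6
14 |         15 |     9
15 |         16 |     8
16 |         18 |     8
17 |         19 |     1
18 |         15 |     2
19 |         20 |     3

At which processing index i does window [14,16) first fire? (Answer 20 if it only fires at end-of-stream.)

17

i=0 t=0 v=5: → [0,2); WM=−∞
i=1 t=2 v=5: → [2,4); WM=−∞
i=2 t=3 v=1: → [2,4); WM=2; [0,2) fires=1
i=3 t=3 v=2: → [2,4); WM=2
i=4 t=2 v=4: → [2,4); WM=2
i=5 t=3 v=5: → [2,4); WM=2
i=6 t=5 v=4: → [4,6); WM=2
i=7 t=6 v=1: → [6,8); WM=2
i=8 t=11 v=6: → [10,12); WM=10; [2,4) fires=5 [4,6) fires=1 [6,8) fires=1
i=9 t=12 v=2: → [12,14); WM=10
i=10 t=12 v=9: → [12,14); WM=10
i=11 t=13 v=6: → [12,14); WM=12; [10,12) fires=1
i=12 t=13 v=7: → [12,14); WM=12
i=13 t=14 v=6: → [14,16); WM=12
i=14 t=15 v=9: → [14,16); WM=14; [12,14) fires=4
i=15 t=16 v=8: → [16,18); WM=14
i=16 t=18 v=8: → [18,20); WM=14
i=17 t=19 v=1: → [18,20); WM=18; [14,16) fires=2 [16,18) fires=1
i=18 t=15 v=2: → [14,16); WM=18
i=19 t=20 v=3: → [20,22); WM=18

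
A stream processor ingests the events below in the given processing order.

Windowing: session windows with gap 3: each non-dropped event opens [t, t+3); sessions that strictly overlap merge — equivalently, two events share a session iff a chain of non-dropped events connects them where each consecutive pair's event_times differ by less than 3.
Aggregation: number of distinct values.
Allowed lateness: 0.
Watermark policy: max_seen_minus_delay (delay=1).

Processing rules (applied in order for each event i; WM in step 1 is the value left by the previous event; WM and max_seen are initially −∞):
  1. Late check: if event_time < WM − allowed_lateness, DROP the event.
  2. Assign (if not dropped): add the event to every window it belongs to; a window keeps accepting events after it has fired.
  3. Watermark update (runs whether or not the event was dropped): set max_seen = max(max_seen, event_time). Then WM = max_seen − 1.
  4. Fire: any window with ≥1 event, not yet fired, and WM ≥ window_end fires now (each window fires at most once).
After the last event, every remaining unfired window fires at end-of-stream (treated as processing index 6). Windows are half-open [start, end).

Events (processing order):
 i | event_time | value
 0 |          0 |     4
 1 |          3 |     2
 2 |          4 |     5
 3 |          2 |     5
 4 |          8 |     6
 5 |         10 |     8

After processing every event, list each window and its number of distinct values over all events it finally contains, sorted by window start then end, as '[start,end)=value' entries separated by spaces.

[0,3)=1 [3,7)=2 [8,13)=2

i=0 t=0 v=4: → [0,3); WM=-1
i=1 t=3 v=2: → [3,6); WM=2
i=2 t=4 v=5: → [3,7); WM=3
i=3 t=2 v=5: DROP (t<3-0); WM=3
i=4 t=8 v=6: → [8,11); WM=7
i=5 t=10 v=8: → [8,13); WM=9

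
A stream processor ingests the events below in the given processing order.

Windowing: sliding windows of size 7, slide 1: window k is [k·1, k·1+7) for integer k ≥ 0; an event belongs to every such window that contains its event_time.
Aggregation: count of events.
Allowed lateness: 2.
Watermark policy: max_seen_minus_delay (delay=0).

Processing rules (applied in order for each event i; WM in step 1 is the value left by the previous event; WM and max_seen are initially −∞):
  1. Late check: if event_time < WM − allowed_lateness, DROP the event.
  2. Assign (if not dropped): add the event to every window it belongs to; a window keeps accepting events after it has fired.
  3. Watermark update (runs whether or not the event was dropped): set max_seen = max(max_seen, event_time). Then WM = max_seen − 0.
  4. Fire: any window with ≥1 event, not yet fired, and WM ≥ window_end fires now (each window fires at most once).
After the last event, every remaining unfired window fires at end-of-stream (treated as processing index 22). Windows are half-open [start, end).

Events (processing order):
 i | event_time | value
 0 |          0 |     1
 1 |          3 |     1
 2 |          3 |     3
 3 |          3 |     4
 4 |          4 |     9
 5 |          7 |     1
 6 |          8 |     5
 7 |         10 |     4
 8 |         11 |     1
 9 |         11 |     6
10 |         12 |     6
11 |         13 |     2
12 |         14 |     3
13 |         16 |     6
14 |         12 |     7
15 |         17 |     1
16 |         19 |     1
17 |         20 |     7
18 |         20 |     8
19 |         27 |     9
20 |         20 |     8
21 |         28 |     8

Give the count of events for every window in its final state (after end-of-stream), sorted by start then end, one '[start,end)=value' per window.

[0,7)=5 [1,8)=5 [2,9)=6 [3,10)=6 [4,11)=4 [5,12)=5 [6,13)=6 [7,14)=7 [8,15)=7 [9,16)=6 [10,17)=7 [11,18)=7 [12,19)=5 [13,20)=5 [14,21)=6 [15,22)=5 [16,23)=5 [17,24)=4 [18,25)=3 [19,26)=3 [20,27)=2 [21,28)=1 [22,29)=2 [23,30)=2 [24,31)=2 [25,32)=2 [26,33)=2 [27,34)=2 [28,35)=1

i=0 t=0 v=1: → [0,7); WM=0
i=1 t=3 v=1: → [3,10),[2,9),[1,8),[0,7); WM=3
i=2 t=3 v=3: → [3,10),[2,9),[1,8),[0,7); WM=3
i=3 t=3 v=4: → [3,10),[2,9),[1,8),[0,7); WM=3
i=4 t=4 v=9: → [4,11),[3,10),[2,9),[1,8),[0,7); WM=4
i=5 t=7 v=1: → [7,14),[6,13),[5,12),[4,11),[3,10),[2,9),[1,8); WM=7; [0,7) fires=5
i=6 t=8 v=5: → [8,15),[7,14),[6,13),[5,12),[4,11),[3,10),[2,9); WM=8; [1,8) fires=5
i=7 t=10 v=4: → [10,17),[9,16),[8,15),[7,14),[6,13),[5,12),[4,11); WM=10; [2,9) fires=6 [3,10) fires=6
i=8 t=11 v=1: → [11,18),[10,17),[9,16),[8,15),[7,14),[6,13),[5,12); WM=11; [4,11) fires=4
i=9 t=11 v=6: → [11,18),[10,17),[9,16),[8,15),[7,14),[6,13),[5,12); WM=11
i=10 t=12 v=6: → [12,19),[11,18),[10,17),[9,16),[8,15),[7,14),[6,13); WM=12; [5,12) fires=5
i=11 t=13 v=2: → [13,20),[12,19),[11,18),[10,17),[9,16),[8,15),[7,14); WM=13; [6,13) fires=6
i=12 t=14 v=3: → [14,21),[13,20),[12,19),[11,18),[10,17),[9,16),[8,15); WM=14; [7,14) fires=7
i=13 t=16 v=6: → [16,23),[15,22),[14,21),[13,20),[12,19),[11,18),[10,17); WM=16; [8,15) fires=7 [9,16) fires=6
i=14 t=12 v=7: DROP (t<16-2); WM=16
i=15 t=17 v=1: → [17,24),[16,23),[15,22),[14,21),[13,20),[12,19),[11,18); WM=17; [10,17) fires=7
i=16 t=19 v=1: → [19,26),[18,25),[17,24),[16,23),[15,22),[14,21),[13,20); WM=19; [11,18) fires=7 [12,19) fires=5
i=17 t=20 v=7: → [20,27),[19,26),[18,25),[17,24),[16,23),[15,22),[14,21); WM=20; [13,20) fires=5
i=18 t=20 v=8: → [20,27),[19,26),[18,25),[17,24),[16,23),[15,22),[14,21); WM=20
i=19 t=27 v=9: → [27,34),[26,33),[25,32),[24,31),[23,30),[22,29),[21,28); WM=27; [14,21) fires=6 [15,22) fires=5 [16,23) fires=5 [17,24) fires=4 [18,25) fires=3 [19,26) fires=3 [20,27) fires=2
i=20 t=20 v=8: DROP (t<27-2); WM=27
i=21 t=28 v=8: → [28,35),[27,34),[26,33),[25,32),[24,31),[23,30),[22,29); WM=28; [21,28) fires=1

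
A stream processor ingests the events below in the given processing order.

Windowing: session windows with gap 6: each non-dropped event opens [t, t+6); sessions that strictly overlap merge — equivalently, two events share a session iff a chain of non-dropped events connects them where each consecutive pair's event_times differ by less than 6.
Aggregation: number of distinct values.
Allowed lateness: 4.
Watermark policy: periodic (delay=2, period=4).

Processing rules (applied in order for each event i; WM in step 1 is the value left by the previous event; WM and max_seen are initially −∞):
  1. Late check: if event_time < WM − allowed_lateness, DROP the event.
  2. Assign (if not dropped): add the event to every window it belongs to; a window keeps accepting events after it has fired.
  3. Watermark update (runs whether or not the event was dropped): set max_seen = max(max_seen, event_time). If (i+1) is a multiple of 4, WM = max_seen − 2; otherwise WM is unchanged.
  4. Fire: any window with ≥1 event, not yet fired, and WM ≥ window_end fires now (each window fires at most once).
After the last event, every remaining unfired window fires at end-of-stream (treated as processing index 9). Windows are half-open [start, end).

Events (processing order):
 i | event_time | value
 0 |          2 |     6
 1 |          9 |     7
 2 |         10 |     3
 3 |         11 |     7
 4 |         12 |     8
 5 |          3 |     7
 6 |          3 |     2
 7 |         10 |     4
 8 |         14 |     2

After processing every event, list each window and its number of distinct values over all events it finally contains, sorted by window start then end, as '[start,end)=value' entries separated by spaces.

i=0 t=2 v=6: → [2,8); WM=−∞
i=1 t=9 v=7: → [9,15); WM=−∞
i=2 t=10 v=3: → [9,16); WM=−∞
i=3 t=11 v=7: → [9,17); WM=9
i=4 t=12 v=8: → [9,18); WM=9
i=5 t=3 v=7: DROP (t<9-4); WM=9
i=6 t=3 v=2: DROP (t<9-4); WM=9
i=7 t=10 v=4: → [9,18); WM=10
i=8 t=14 v=2: → [9,20); WM=10

[2,8)=1 [9,20)=5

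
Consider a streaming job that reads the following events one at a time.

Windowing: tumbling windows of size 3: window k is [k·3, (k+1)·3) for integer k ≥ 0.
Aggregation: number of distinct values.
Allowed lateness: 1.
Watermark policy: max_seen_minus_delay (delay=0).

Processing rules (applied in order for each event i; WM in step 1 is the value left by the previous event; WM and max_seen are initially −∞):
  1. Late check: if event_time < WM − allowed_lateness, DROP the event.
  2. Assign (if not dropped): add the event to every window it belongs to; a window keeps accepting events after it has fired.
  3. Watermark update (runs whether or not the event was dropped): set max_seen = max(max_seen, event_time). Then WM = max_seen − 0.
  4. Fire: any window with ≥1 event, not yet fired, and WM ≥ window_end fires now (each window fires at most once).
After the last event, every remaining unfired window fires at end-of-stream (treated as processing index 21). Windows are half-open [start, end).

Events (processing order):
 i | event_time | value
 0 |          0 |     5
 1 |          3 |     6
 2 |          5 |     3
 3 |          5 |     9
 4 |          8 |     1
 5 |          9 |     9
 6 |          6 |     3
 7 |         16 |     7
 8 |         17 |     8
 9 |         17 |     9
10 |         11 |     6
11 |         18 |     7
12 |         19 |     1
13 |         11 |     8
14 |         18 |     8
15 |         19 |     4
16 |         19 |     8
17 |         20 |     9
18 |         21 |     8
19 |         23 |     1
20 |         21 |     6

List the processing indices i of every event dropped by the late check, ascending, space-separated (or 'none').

i=0 t=0 v=5: → [0,3); WM=0
i=1 t=3 v=6: → [3,6); WM=3; [0,3) fires=1
i=2 t=5 v=3: → [3,6); WM=5
i=3 t=5 v=9: → [3,6); WM=5
i=4 t=8 v=1: → [6,9); WM=8; [3,6) fires=3
i=5 t=9 v=9: → [9,12); WM=9; [6,9) fires=1
i=6 t=6 v=3: DROP (t<9-1); WM=9
i=7 t=16 v=7: → [15,18); WM=16; [9,12) fires=1
i=8 t=17 v=8: → [15,18); WM=17
i=9 t=17 v=9: → [15,18); WM=17
i=10 t=11 v=6: DROP (t<17-1); WM=17
i=11 t=18 v=7: → [18,21); WM=18; [15,18) fires=3
i=12 t=19 v=1: → [18,21); WM=19
i=13 t=11 v=8: DROP (t<19-1); WM=19
i=14 t=18 v=8: → [18,21); WM=19
i=15 t=19 v=4: → [18,21); WM=19
i=16 t=19 v=8: → [18,21); WM=19
i=17 t=20 v=9: → [18,21); WM=20
i=18 t=21 v=8: → [21,24); WM=21; [18,21) fires=5
i=19 t=23 v=1: → [21,24); WM=23
i=20 t=21 v=6: DROP (t<23-1); WM=23

6 10 13 20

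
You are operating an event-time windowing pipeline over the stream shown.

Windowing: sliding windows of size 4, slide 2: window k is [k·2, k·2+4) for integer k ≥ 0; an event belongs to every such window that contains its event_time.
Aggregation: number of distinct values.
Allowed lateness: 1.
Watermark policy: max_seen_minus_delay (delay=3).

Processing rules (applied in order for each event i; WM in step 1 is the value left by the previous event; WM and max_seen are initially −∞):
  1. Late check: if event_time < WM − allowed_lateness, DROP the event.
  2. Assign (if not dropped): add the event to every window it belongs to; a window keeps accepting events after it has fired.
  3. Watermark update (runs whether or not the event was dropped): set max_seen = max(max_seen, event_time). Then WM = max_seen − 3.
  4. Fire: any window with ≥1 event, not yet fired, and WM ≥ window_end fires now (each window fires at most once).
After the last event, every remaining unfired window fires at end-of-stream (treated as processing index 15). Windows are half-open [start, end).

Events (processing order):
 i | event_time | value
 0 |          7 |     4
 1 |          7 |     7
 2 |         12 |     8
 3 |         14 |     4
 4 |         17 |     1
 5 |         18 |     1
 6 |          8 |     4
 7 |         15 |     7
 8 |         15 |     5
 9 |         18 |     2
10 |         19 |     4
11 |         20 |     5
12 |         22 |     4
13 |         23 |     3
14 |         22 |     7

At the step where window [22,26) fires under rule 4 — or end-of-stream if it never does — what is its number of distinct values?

3

i=0 t=7 v=4: → [6,10),[4,8); WM=4
i=1 t=7 v=7: → [6,10),[4,8); WM=4
i=2 t=12 v=8: → [12,16),[10,14); WM=9; [4,8) fires=2
i=3 t=14 v=4: → [14,18),[12,16); WM=11; [6,10) fires=2
i=4 t=17 v=1: → [16,20),[14,18); WM=14; [10,14) fires=1
i=5 t=18 v=1: → [18,22),[16,20); WM=15
i=6 t=8 v=4: DROP (t<15-1); WM=15
i=7 t=15 v=7: → [14,18),[12,16); WM=15
i=8 t=15 v=5: → [14,18),[12,16); WM=15
i=9 t=18 v=2: → [18,22),[16,20); WM=15
i=10 t=19 v=4: → [18,22),[16,20); WM=16; [12,16) fires=4
i=11 t=20 v=5: → [20,24),[18,22); WM=17
i=12 t=22 v=4: → [22,26),[20,24); WM=19; [14,18) fires=4
i=13 t=23 v=3: → [22,26),[20,24); WM=20; [16,20) fires=3
i=14 t=22 v=7: → [22,26),[20,24); WM=20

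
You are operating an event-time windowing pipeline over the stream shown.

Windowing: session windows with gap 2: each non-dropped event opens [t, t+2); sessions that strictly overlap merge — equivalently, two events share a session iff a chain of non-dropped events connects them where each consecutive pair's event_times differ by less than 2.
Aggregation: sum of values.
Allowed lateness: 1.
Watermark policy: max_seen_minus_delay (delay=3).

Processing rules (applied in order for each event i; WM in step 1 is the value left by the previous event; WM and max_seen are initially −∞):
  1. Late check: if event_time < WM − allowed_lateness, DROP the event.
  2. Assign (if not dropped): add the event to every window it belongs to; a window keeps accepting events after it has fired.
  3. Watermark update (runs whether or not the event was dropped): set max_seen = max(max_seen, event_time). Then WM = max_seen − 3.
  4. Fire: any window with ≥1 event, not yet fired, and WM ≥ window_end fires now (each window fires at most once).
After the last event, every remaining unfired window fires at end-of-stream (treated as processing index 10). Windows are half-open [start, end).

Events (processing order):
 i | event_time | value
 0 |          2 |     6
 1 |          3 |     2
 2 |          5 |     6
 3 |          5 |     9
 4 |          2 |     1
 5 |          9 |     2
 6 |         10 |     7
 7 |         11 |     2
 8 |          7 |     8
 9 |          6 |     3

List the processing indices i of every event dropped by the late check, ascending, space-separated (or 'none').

i=0 t=2 v=6: → [2,4); WM=-1
i=1 t=3 v=2: → [2,5); WM=0
i=2 t=5 v=6: → [5,7); WM=2
i=3 t=5 v=9: → [5,7); WM=2
i=4 t=2 v=1: → [2,5); WM=2
i=5 t=9 v=2: → [9,11); WM=6
i=6 t=10 v=7: → [9,12); WM=7
i=7 t=11 v=2: → [9,13); WM=8
i=8 t=7 v=8: → [7,9); WM=8
i=9 t=6 v=3: DROP (t<8-1); WM=8

9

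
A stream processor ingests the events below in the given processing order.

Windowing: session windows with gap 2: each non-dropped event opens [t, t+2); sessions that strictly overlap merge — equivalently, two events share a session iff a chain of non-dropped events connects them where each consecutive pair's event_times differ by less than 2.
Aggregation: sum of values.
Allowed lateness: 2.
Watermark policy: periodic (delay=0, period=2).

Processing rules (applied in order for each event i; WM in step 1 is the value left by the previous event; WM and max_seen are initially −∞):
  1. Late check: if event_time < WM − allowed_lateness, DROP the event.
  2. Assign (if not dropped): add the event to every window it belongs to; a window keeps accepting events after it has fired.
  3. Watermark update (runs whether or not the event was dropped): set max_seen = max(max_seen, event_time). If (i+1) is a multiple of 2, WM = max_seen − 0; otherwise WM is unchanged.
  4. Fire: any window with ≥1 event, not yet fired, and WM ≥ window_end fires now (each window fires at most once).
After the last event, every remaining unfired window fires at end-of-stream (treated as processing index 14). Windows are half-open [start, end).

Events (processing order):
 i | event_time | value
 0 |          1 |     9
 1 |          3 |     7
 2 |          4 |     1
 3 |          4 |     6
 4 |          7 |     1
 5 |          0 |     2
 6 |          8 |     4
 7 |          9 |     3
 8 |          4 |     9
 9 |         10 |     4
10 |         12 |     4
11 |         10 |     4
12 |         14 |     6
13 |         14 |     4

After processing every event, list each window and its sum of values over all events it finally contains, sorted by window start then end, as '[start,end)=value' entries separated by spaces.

[1,3)=9 [3,6)=14 [7,12)=16 [12,14)=4 [14,16)=10

i=0 t=1 v=9: → [1,3); WM=−∞
i=1 t=3 v=7: → [3,5); WM=3
i=2 t=4 v=1: → [3,6); WM=3
i=3 t=4 v=6: → [3,6); WM=4
i=4 t=7 v=1: → [7,9); WM=4
i=5 t=0 v=2: DROP (t<4-2); WM=7
i=6 t=8 v=4: → [7,10); WM=7
i=7 t=9 v=3: → [7,11); WM=9
i=8 t=4 v=9: DROP (t<9-2); WM=9
i=9 t=10 v=4: → [7,12); WM=10
i=10 t=12 v=4: → [12,14); WM=10
i=11 t=10 v=4: → [7,12); WM=12
i=12 t=14 v=6: → [14,16); WM=12
i=13 t=14 v=4: → [14,16); WM=14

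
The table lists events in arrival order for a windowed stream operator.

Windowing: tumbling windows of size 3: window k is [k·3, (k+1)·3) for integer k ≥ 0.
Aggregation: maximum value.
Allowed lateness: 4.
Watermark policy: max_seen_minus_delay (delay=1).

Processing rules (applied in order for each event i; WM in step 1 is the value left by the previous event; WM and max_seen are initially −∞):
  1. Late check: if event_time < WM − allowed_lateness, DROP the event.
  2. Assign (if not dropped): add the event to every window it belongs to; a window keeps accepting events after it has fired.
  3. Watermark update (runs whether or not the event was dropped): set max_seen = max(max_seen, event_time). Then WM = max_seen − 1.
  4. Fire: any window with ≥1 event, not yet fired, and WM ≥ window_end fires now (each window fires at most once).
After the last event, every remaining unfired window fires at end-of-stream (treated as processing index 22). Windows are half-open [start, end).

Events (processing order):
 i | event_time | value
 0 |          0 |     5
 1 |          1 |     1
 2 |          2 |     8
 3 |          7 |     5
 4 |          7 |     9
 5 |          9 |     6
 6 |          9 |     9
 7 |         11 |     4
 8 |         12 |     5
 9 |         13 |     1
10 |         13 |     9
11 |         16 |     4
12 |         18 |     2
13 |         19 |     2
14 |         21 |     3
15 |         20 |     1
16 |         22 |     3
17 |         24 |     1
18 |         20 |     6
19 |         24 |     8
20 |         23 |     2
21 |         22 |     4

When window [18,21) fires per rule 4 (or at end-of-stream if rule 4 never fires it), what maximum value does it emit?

i=0 t=0 v=5: → [0,3); WM=-1
i=1 t=1 v=1: → [0,3); WM=0
i=2 t=2 v=8: → [0,3); WM=1
i=3 t=7 v=5: → [6,9); WM=6; [0,3) fires=8
i=4 t=7 v=9: → [6,9); WM=6
i=5 t=9 v=6: → [9,12); WM=8
i=6 t=9 v=9: → [9,12); WM=8
i=7 t=11 v=4: → [9,12); WM=10; [6,9) fires=9
i=8 t=12 v=5: → [12,15); WM=11
i=9 t=13 v=1: → [12,15); WM=12; [9,12) fires=9
i=10 t=13 v=9: → [12,15); WM=12
i=11 t=16 v=4: → [15,18); WM=15; [12,15) fires=9
i=12 t=18 v=2: → [18,21); WM=17
i=13 t=19 v=2: → [18,21); WM=18; [15,18) fires=4
i=14 t=21 v=3: → [21,24); WM=20
i=15 t=20 v=1: → [18,21); WM=20
i=16 t=22 v=3: → [21,24); WM=21; [18,21) fires=2
i=17 t=24 v=1: → [24,27); WM=23
i=18 t=20 v=6: → [18,21); WM=23
i=19 t=24 v=8: → [24,27); WM=23
i=20 t=23 v=2: → [21,24); WM=23
i=21 t=22 v=4: → [21,24); WM=23

2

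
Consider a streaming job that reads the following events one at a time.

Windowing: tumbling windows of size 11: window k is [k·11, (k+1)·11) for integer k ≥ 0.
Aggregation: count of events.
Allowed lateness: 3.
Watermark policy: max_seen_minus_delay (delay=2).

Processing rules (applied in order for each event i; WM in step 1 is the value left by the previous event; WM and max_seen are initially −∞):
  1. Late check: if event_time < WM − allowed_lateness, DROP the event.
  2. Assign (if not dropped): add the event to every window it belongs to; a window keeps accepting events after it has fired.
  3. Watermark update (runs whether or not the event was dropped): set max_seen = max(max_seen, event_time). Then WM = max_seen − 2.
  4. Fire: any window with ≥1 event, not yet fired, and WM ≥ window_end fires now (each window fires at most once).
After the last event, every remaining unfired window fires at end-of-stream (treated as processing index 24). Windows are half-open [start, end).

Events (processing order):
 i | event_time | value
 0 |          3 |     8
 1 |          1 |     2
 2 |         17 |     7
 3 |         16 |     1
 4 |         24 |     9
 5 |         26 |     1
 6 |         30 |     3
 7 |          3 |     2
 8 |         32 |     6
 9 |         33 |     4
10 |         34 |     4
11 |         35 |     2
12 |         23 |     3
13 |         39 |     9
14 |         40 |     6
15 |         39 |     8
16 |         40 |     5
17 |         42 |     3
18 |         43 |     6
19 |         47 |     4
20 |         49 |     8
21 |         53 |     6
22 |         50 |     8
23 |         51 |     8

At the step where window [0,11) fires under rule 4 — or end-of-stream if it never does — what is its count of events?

i=0 t=3 v=8: → [0,11); WM=1
i=1 t=1 v=2: → [0,11); WM=1
i=2 t=17 v=7: → [11,22); WM=15; [0,11) fires=2
i=3 t=16 v=1: → [11,22); WM=15
i=4 t=24 v=9: → [22,33); WM=22; [11,22) fires=2
i=5 t=26 v=1: → [22,33); WM=24
i=6 t=30 v=3: → [22,33); WM=28
i=7 t=3 v=2: DROP (t<28-3); WM=28
i=8 t=32 v=6: → [22,33); WM=30
i=9 t=33 v=4: → [33,44); WM=31
i=10 t=34 v=4: → [33,44); WM=32
i=11 t=35 v=2: → [33,44); WM=33; [22,33) fires=4
i=12 t=23 v=3: DROP (t<33-3); WM=33
i=13 t=39 v=9: → [33,44); WM=37
i=14 t=40 v=6: → [33,44); WM=38
i=15 t=39 v=8: → [33,44); WM=38
i=16 t=40 v=5: → [33,44); WM=38
i=17 t=42 v=3: → [33,44); WM=40
i=18 t=43 v=6: → [33,44); WM=41
i=19 t=47 v=4: → [44,55); WM=45; [33,44) fires=9
i=20 t=49 v=8: → [44,55); WM=47
i=21 t=53 v=6: → [44,55); WM=51
i=22 t=50 v=8: → [44,55); WM=51
i=23 t=51 v=8: → [44,55); WM=51

2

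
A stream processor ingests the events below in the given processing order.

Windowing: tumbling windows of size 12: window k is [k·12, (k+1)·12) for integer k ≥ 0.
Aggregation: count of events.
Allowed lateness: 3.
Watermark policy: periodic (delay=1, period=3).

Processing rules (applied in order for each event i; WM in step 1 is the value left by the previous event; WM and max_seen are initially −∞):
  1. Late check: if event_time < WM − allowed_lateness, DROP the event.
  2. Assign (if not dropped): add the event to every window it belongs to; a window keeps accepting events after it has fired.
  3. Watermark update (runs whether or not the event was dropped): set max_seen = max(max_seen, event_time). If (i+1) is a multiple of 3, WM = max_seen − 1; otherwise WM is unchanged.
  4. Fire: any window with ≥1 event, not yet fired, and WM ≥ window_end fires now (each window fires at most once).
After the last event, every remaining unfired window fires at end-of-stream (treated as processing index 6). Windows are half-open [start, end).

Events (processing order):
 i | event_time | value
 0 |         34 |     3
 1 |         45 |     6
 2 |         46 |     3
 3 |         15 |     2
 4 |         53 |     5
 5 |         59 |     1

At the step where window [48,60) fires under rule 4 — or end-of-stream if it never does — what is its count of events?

2

i=0 t=34 v=3: → [24,36); WM=−∞
i=1 t=45 v=6: → [36,48); WM=−∞
i=2 t=46 v=3: → [36,48); WM=45; [24,36) fires=1
i=3 t=15 v=2: DROP (t<45-3); WM=45
i=4 t=53 v=5: → [48,60); WM=45
i=5 t=59 v=1: → [48,60); WM=58; [36,48) fires=2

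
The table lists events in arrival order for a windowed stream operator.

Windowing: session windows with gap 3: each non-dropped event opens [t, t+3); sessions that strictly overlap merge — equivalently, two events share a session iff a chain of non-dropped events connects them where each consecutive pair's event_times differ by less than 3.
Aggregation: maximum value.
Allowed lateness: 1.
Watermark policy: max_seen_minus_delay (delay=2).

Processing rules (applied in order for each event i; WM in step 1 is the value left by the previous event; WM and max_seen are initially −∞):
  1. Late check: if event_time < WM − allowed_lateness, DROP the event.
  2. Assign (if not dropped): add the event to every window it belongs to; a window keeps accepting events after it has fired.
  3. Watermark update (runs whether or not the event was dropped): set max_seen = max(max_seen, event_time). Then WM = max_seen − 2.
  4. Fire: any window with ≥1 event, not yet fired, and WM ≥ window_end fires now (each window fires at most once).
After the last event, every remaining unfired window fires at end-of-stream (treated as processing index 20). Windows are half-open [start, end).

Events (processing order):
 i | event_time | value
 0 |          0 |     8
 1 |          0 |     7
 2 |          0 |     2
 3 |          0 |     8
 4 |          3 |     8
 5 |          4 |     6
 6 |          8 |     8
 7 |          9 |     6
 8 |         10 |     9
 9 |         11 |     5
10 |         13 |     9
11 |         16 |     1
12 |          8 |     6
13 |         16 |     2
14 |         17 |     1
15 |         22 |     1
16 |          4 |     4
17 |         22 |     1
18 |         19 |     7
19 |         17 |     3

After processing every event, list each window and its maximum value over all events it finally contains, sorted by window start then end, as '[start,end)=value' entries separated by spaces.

[0,3)=8 [3,7)=8 [8,16)=9 [16,22)=7 [22,25)=1

i=0 t=0 v=8: → [0,3); WM=-2
i=1 t=0 v=7: → [0,3); WM=-2
i=2 t=0 v=2: → [0,3); WM=-2
i=3 t=0 v=8: → [0,3); WM=-2
i=4 t=3 v=8: → [3,6); WM=1
i=5 t=4 v=6: → [3,7); WM=2
i=6 t=8 v=8: → [8,11); WM=6
i=7 t=9 v=6: → [8,12); WM=7
i=8 t=10 v=9: → [8,13); WM=8
i=9 t=11 v=5: → [8,14); WM=9
i=10 t=13 v=9: → [8,16); WM=11
i=11 t=16 v=1: → [16,19); WM=14
i=12 t=8 v=6: DROP (t<14-1); WM=14
i=13 t=16 v=2: → [16,19); WM=14
i=14 t=17 v=1: → [16,20); WM=15
i=15 t=22 v=1: → [22,25); WM=20
i=16 t=4 v=4: DROP (t<20-1); WM=20
i=17 t=22 v=1: → [22,25); WM=20
i=18 t=19 v=7: → [16,22); WM=20
i=19 t=17 v=3: DROP (t<20-1); WM=20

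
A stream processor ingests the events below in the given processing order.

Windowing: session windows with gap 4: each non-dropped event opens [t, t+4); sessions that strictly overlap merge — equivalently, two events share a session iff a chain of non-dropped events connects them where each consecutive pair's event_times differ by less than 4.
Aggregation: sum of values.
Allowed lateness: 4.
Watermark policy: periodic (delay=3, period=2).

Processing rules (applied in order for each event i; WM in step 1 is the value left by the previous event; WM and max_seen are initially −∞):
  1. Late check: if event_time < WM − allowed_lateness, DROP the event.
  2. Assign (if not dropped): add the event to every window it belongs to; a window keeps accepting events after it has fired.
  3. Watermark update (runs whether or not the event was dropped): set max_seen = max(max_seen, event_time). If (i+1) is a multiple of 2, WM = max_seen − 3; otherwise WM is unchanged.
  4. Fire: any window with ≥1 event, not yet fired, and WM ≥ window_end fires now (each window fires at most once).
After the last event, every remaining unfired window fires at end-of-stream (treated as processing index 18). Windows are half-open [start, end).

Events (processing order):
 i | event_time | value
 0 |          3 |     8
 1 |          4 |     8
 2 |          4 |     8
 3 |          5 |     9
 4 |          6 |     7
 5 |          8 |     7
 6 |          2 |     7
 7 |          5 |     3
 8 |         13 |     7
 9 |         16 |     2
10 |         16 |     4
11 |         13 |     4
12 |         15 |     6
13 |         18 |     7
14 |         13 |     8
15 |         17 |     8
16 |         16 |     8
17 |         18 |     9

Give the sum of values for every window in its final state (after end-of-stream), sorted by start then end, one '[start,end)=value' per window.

[2,12)=57 [13,22)=63

i=0 t=3 v=8: → [3,7); WM=−∞
i=1 t=4 v=8: → [3,8); WM=1
i=2 t=4 v=8: → [3,8); WM=1
i=3 t=5 v=9: → [3,9); WM=2
i=4 t=6 v=7: → [3,10); WM=2
i=5 t=8 v=7: → [3,12); WM=5
i=6 t=2 v=7: → [2,12); WM=5
i=7 t=5 v=3: → [2,12); WM=5
i=8 t=13 v=7: → [13,17); WM=5
i=9 t=16 v=2: → [13,20); WM=13
i=10 t=16 v=4: → [13,20); WM=13
i=11 t=13 v=4: → [13,20); WM=13
i=12 t=15 v=6: → [13,20); WM=13
i=13 t=18 v=7: → [13,22); WM=15
i=14 t=13 v=8: → [13,22); WM=15
i=15 t=17 v=8: → [13,22); WM=15
i=16 t=16 v=8: → [13,22); WM=15
i=17 t=18 v=9: → [13,22); WM=15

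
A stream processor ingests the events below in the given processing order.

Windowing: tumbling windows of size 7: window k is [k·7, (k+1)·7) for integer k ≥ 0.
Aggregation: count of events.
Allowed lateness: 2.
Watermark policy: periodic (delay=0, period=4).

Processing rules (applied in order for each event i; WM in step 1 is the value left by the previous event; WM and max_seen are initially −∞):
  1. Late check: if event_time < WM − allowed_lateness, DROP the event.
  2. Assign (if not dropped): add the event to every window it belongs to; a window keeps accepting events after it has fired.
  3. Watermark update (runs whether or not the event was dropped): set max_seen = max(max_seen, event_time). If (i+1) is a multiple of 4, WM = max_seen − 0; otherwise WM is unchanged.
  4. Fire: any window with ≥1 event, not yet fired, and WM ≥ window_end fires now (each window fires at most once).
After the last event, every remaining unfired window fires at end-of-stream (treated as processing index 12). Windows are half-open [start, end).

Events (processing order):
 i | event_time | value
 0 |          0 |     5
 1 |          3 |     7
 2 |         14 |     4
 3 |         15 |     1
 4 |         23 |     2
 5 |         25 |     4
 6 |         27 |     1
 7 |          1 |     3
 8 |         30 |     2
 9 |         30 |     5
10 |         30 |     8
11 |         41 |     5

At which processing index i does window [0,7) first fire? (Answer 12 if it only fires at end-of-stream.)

i=0 t=0 v=5: → [0,7); WM=−∞
i=1 t=3 v=7: → [0,7); WM=−∞
i=2 t=14 v=4: → [14,21); WM=−∞
i=3 t=15 v=1: → [14,21); WM=15; [0,7) fires=2
i=4 t=23 v=2: → [21,28); WM=15
i=5 t=25 v=4: → [21,28); WM=15
i=6 t=27 v=1: → [21,28); WM=15
i=7 t=1 v=3: DROP (t<15-2); WM=27; [14,21) fires=2
i=8 t=30 v=2: → [28,35); WM=27
i=9 t=30 v=5: → [28,35); WM=27
i=10 t=30 v=8: → [28,35); WM=27
i=11 t=41 v=5: → [35,42); WM=41; [21,28) fires=3 [28,35) fires=3

3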